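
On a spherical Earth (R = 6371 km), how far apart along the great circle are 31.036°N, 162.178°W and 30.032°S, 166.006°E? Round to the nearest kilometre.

7577 km

Δλ = 166.006 − -162.178 = 328.184°; wrapped into (−180°, 180°]: -31.816°.
Δφ = -30.032 − 31.036 = -61.068°.
a = sin²(Δφ/2) + cos φ₁ · cos φ₂ · sin²(Δλ/2) = 0.313844.
c = 2·atan2(√a, √(1−a)) = 1.18930 rad → d = 6371·c ≈ 7577.02 km.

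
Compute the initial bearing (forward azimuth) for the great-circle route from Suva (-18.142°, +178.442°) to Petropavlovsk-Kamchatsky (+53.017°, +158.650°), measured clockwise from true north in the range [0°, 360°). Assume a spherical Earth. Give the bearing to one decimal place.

Δλ = 158.650 − 178.442 = -19.792°.
θ = atan2( sin Δλ · cos φ₂ , cos φ₁ · sin φ₂ − sin φ₁ · cos φ₂ · cos Δλ )
  = atan2(-0.20370, 0.93535) = -12.286° → normalised to [0°, 360°): 347.714°.

347.7°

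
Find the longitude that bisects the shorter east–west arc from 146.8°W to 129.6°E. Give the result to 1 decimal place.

171.4°E

Signed shortest Δλ from -146.8° to +129.6° is -83.6°.
Midpoint longitude = -146.8° + (-83.6°)/2 = -146.8° − 41.8° = -188.6°.
Normalise into (−180°, 180°]: +171.4°.
(The naïve average (-146.8 + +129.6)/2 = -8.6° is on the wrong side of the globe.)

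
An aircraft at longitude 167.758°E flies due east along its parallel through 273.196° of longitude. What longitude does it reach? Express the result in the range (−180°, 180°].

80.954°E

Start at +167.758°; shift +273.196° → +440.954°.
+440.954° lies outside (−180°, 180°]; subtract 360° → +80.954°.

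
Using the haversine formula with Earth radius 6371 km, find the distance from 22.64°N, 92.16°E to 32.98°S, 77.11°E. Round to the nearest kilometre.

Δλ = 77.11 − 92.16 = -15.05°.
Δφ = -32.98 − 22.64 = -55.62°.
a = sin²(Δφ/2) + cos φ₁ · cos φ₂ · sin²(Δλ/2) = 0.230939.
c = 2·atan2(√a, √(1−a)) = 1.00259 rad → d = 6371·c ≈ 6387.49 km.

6387 km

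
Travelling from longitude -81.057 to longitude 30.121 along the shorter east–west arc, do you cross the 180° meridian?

Signed shortest Δλ = ((30.121 − -81.057 + 180) mod 360) − 180 = 111.178°.
Going east by 111.178° from -81.057° reaches +30.121° without touching 180°.

No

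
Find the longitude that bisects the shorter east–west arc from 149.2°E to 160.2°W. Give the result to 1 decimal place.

174.5°E

Signed shortest Δλ from +149.2° to -160.2° is +50.6°.
Midpoint longitude = +149.2° + (+50.6°)/2 = +149.2° + 25.3° = +174.5°.
(The naïve average (+149.2 + -160.2)/2 = -5.5° is on the wrong side of the globe.)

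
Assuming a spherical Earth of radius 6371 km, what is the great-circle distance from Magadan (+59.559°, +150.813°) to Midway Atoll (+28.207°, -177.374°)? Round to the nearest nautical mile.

Δλ = -177.374 − 150.813 = -328.187°; wrapped into (−180°, 180°]: 31.813°.
Δφ = 28.207 − 59.559 = -31.352°.
a = sin²(Δφ/2) + cos φ₁ · cos φ₂ · sin²(Δλ/2) = 0.106543.
c = 2·atan2(√a, √(1−a)) = 0.66501 rad → d = 6371·c ≈ 4236.75 km ≈ 2287.66 nmi.

2288 nmi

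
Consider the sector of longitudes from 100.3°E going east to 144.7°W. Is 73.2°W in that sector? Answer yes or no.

No

Band width going east from +100.3° to -144.7°: ((-144.7 − 100.3) mod 360) = 115.0°.
Offset of -73.2° east of the west edge: ((-73.2 − 100.3) mod 360) = 186.5°.
186.5° > 115.0° ⇒ outside.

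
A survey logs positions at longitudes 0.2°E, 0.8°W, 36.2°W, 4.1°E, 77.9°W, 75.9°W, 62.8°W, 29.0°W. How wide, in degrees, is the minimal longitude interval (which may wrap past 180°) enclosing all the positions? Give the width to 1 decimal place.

Sort the longitudes: -77.9°, -75.9°, -62.8°, -36.2°, -29.0°, -0.8°, +0.2°, +4.1°.
Eastward gaps between consecutive values (wrapping around): 2.0°, 13.1°, 26.6°, 7.2°, 28.2°, 1.0°, 3.9°, 278.0°.
Largest gap = 278.0° ⇒ minimal covering band is its complement: 360° − 278.0° = 82.0°.
Band runs from -77.9° eastward to +4.1°.

82.0°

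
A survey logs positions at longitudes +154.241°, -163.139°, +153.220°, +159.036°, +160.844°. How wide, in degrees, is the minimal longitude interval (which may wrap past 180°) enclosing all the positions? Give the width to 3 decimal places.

Sort the longitudes: -163.139°, +153.220°, +154.241°, +159.036°, +160.844°.
Eastward gaps between consecutive values (wrapping around): 316.359°, 1.021°, 4.795°, 1.808°, 36.017°.
Largest gap = 316.359° ⇒ minimal covering band is its complement: 360° − 316.359° = 43.641°.
Band runs from +153.220° eastward to -163.139°, crossing the antimeridian.

43.641°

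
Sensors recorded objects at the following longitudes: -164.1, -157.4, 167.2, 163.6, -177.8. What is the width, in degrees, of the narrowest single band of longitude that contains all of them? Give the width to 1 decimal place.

Sort the longitudes: -177.8°, -164.1°, -157.4°, +163.6°, +167.2°.
Eastward gaps between consecutive values (wrapping around): 13.7°, 6.7°, 321.0°, 3.6°, 15.0°.
Largest gap = 321.0° ⇒ minimal covering band is its complement: 360° − 321.0° = 39.0°.
Band runs from +163.6° eastward to -157.4°, crossing the antimeridian.

39.0°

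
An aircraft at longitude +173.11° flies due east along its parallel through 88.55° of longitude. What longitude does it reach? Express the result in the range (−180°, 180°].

-98.34°

Start at +173.11°; shift +88.55° → +261.66°.
+261.66° lies outside (−180°, 180°]; subtract 360° → -98.34°.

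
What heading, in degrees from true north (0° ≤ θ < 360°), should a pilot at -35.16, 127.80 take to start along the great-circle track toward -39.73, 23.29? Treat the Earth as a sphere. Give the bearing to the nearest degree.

230°

Δλ = 23.29 − 127.80 = -104.51°.
θ = atan2( sin Δλ · cos φ₂ , cos φ₁ · sin φ₂ − sin φ₁ · cos φ₂ · cos Δλ )
  = atan2(-0.74453, -0.63351) = -130.394° → normalised to [0°, 360°): 229.606°.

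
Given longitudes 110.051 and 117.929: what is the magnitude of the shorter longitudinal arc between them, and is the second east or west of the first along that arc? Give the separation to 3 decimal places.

7.878° east

Raw difference: 117.929 − 110.051 = 7.878°.
Normalise into (−180°, 180°]: 7.878° stays 7.878°.
Positive ⇒ the second point lies to the east; separation 7.878°.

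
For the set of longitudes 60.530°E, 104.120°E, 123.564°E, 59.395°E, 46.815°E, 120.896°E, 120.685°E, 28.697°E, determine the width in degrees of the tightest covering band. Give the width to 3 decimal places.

Sort the longitudes: +28.697°, +46.815°, +59.395°, +60.530°, +104.120°, +120.685°, +120.896°, +123.564°.
Eastward gaps between consecutive values (wrapping around): 18.118°, 12.580°, 1.135°, 43.590°, 16.565°, 0.211°, 2.668°, 265.133°.
Largest gap = 265.133° ⇒ minimal covering band is its complement: 360° − 265.133° = 94.867°.
Band runs from +28.697° eastward to +123.564°.

94.867°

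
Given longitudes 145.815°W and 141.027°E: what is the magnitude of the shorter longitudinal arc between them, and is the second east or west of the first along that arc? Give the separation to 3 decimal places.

73.158° west

Raw difference: 141.027 − -145.815 = 286.842°.
Normalise into (−180°, 180°]: 286.842° − 360° = -73.158°.
Negative ⇒ the second point lies to the west; separation 73.158°.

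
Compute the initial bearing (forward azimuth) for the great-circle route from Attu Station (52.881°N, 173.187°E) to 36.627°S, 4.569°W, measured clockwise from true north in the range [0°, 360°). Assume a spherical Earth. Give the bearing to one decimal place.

Δλ = -4.569 − 173.187 = -177.756°.
θ = atan2( sin Δλ · cos φ₂ , cos φ₁ · sin φ₂ − sin φ₁ · cos φ₂ · cos Δλ )
  = atan2(-0.03142, 0.27941) = -6.417° → normalised to [0°, 360°): 353.583°.

353.6°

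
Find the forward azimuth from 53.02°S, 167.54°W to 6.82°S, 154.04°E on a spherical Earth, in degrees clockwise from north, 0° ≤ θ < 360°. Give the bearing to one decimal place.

311.7°

Δλ = 154.04 − -167.54 = 321.58°; wrapped into (−180°, 180°]: -38.42°.
θ = atan2( sin Δλ · cos φ₂ , cos φ₁ · sin φ₂ − sin φ₁ · cos φ₂ · cos Δλ )
  = atan2(-0.61702, 0.55002) = -48.286° → normalised to [0°, 360°): 311.714°.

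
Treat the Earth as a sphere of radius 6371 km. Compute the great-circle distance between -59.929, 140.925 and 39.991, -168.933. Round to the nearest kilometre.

Δλ = -168.933 − 140.925 = -309.858°; wrapped into (−180°, 180°]: 50.142°.
Δφ = 39.991 − -59.929 = 99.920°.
a = sin²(Δφ/2) + cos φ₁ · cos φ₂ · sin²(Δλ/2) = 0.655067.
c = 2·atan2(√a, √(1−a)) = 1.88613 rad → d = 6371·c ≈ 12016.54 km.

12017 km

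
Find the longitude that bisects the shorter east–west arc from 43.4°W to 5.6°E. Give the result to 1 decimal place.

18.9°W

Signed shortest Δλ from -43.4° to +5.6° is +49.0°.
Midpoint longitude = -43.4° + (+49.0°)/2 = -43.4° + 24.5° = -18.9°.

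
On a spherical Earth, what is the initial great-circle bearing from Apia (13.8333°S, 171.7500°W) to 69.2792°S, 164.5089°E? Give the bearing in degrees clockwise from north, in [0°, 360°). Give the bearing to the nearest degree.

Δλ = 164.5089 − -171.7500 = 336.2589°; wrapped into (−180°, 180°]: -23.7411°.
θ = atan2( sin Δλ · cos φ₂ , cos φ₁ · sin φ₂ − sin φ₁ · cos φ₂ · cos Δλ )
  = atan2(-0.14245, -0.83075) = -170.270° → normalised to [0°, 360°): 189.730°.

190°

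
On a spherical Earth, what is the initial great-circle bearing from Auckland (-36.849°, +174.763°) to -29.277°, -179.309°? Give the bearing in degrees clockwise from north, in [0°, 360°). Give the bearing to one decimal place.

34.9°

Δλ = -179.309 − 174.763 = -354.072°; wrapped into (−180°, 180°]: 5.928°.
θ = atan2( sin Δλ · cos φ₂ , cos φ₁ · sin φ₂ − sin φ₁ · cos φ₂ · cos Δλ )
  = atan2(0.09009, 0.12897) = 34.934° → normalised to [0°, 360°): 34.934°.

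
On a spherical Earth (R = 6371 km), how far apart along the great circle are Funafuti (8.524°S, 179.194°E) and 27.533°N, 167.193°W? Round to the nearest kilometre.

Δλ = -167.193 − 179.194 = -346.387°; wrapped into (−180°, 180°]: 13.613°.
Δφ = 27.533 − -8.524 = 36.057°.
a = sin²(Δφ/2) + cos φ₁ · cos φ₂ · sin²(Δλ/2) = 0.108102.
c = 2·atan2(√a, √(1−a)) = 0.67004 rad → d = 6371·c ≈ 4268.83 km.

4269 km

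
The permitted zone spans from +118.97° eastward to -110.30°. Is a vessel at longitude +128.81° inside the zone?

Yes

Band width going east from +118.97° to -110.30°: ((-110.30 − 118.97) mod 360) = 130.73°.
Offset of +128.81° east of the west edge: ((128.81 − 118.97) mod 360) = 9.84°.
9.84° ≤ 130.73° ⇒ inside.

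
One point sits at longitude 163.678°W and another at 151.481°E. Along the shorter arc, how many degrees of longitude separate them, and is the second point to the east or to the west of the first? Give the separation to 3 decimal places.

Raw difference: 151.481 − -163.678 = 315.159°.
Normalise into (−180°, 180°]: 315.159° − 360° = -44.841°.
Negative ⇒ the second point lies to the west; separation 44.841°.

44.841° west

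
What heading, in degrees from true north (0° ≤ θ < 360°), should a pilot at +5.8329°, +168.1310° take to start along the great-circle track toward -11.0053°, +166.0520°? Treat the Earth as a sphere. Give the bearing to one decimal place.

Δλ = 166.0520 − 168.1310 = -2.0790°.
θ = atan2( sin Δλ · cos φ₂ , cos φ₁ · sin φ₂ − sin φ₁ · cos φ₂ · cos Δλ )
  = atan2(-0.03561, -0.28960) = -172.990° → normalised to [0°, 360°): 187.010°.

187.0°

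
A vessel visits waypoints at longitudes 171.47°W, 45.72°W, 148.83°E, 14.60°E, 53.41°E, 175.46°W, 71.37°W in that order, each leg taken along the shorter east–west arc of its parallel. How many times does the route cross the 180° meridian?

2

Leg 1: -171.47° → -45.72°, shortest Δλ = 125.75° (east) — does not cross 180°.
Leg 2: -45.72° → +148.83°, shortest Δλ = -165.45° (west) — crosses 180°.
Leg 3: +148.83° → +14.60°, shortest Δλ = -134.23° (west) — does not cross 180°.
Leg 4: +14.60° → +53.41°, shortest Δλ = 38.81° (east) — does not cross 180°.
Leg 5: +53.41° → -175.46°, shortest Δλ = 131.13° (east) — crosses 180°.
Leg 6: -175.46° → -71.37°, shortest Δλ = 104.09° (east) — does not cross 180°.
Total crossings: 2.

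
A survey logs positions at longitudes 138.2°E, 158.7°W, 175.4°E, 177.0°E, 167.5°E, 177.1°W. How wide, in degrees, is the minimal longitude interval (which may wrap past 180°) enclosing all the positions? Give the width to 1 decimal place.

63.1°

Sort the longitudes: -177.1°, -158.7°, +138.2°, +167.5°, +175.4°, +177.0°.
Eastward gaps between consecutive values (wrapping around): 18.4°, 296.9°, 29.3°, 7.9°, 1.6°, 5.9°.
Largest gap = 296.9° ⇒ minimal covering band is its complement: 360° − 296.9° = 63.1°.
Band runs from +138.2° eastward to -158.7°, crossing the antimeridian.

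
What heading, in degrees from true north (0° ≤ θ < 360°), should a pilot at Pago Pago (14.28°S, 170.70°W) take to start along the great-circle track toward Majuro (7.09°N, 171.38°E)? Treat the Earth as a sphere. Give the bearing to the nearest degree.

Δλ = 171.38 − -170.70 = 342.08°; wrapped into (−180°, 180°]: -17.92°.
θ = atan2( sin Δλ · cos φ₂ , cos φ₁ · sin φ₂ − sin φ₁ · cos φ₂ · cos Δλ )
  = atan2(-0.30534, 0.35251) = -40.898° → normalised to [0°, 360°): 319.102°.

319°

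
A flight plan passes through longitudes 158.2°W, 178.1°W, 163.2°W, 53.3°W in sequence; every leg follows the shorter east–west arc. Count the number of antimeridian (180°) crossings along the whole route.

0

Leg 1: -158.2° → -178.1°, shortest Δλ = -19.9° (west) — does not cross 180°.
Leg 2: -178.1° → -163.2°, shortest Δλ = 14.9° (east) — does not cross 180°.
Leg 3: -163.2° → -53.3°, shortest Δλ = 109.9° (east) — does not cross 180°.
Total crossings: 0.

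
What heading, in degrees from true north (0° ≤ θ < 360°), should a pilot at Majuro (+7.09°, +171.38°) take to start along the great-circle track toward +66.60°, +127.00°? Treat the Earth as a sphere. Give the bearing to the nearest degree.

342°

Δλ = 127.00 − 171.38 = -44.38°.
θ = atan2( sin Δλ · cos φ₂ , cos φ₁ · sin φ₂ − sin φ₁ · cos φ₂ · cos Δλ )
  = atan2(-0.27777, 0.87570) = -17.599° → normalised to [0°, 360°): 342.401°.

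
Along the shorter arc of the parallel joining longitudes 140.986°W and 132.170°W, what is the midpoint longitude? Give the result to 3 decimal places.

136.578°W

Signed shortest Δλ from -140.986° to -132.170° is +8.816°.
Midpoint longitude = -140.986° + (+8.816°)/2 = -140.986° + 4.408° = -136.578°.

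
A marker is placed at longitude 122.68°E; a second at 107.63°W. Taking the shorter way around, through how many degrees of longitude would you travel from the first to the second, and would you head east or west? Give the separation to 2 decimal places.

129.69° east

Raw difference: -107.63 − 122.68 = -230.31°.
Normalise into (−180°, 180°]: -230.31° + 360° = 129.69°.
Positive ⇒ the second point lies to the east; separation 129.69°.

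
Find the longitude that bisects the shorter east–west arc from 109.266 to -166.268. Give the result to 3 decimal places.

+151.499°

Signed shortest Δλ from +109.266° to -166.268° is +84.466°.
Midpoint longitude = +109.266° + (+84.466°)/2 = +109.266° + 42.233° = +151.499°.
(The naïve average (+109.266 + -166.268)/2 = -28.501° is on the wrong side of the globe.)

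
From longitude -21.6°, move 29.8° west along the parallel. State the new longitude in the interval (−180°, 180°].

-51.4°

Start at -21.6°; shift −29.8° → -51.4°.
-51.4° already lies in (−180°, 180°].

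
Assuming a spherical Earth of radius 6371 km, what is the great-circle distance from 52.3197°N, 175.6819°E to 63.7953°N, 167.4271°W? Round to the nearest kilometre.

1607 km

Δλ = -167.4271 − 175.6819 = -343.1090°; wrapped into (−180°, 180°]: 16.8910°.
Δφ = 63.7953 − 52.3197 = 11.4756°.
a = sin²(Δφ/2) + cos φ₁ · cos φ₂ · sin²(Δλ/2) = 0.015817.
c = 2·atan2(√a, √(1−a)) = 0.25220 rad → d = 6371·c ≈ 1606.78 km.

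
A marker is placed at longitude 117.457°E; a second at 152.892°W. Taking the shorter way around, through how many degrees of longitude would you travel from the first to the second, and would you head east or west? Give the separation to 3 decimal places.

Raw difference: -152.892 − 117.457 = -270.349°.
Normalise into (−180°, 180°]: -270.349° + 360° = 89.651°.
Positive ⇒ the second point lies to the east; separation 89.651°.

89.651° east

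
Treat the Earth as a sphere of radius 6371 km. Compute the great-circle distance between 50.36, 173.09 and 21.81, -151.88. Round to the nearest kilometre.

4397 km

Δλ = -151.88 − 173.09 = -324.97°; wrapped into (−180°, 180°]: 35.03°.
Δφ = 21.81 − 50.36 = -28.55°.
a = sin²(Δφ/2) + cos φ₁ · cos φ₂ · sin²(Δλ/2) = 0.114447.
c = 2·atan2(√a, √(1−a)) = 0.69022 rad → d = 6371·c ≈ 4397.38 km.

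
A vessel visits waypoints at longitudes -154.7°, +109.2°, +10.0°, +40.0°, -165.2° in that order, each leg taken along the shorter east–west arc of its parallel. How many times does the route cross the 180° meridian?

Leg 1: -154.7° → +109.2°, shortest Δλ = -96.1° (west) — crosses 180°.
Leg 2: +109.2° → +10.0°, shortest Δλ = -99.2° (west) — does not cross 180°.
Leg 3: +10.0° → +40.0°, shortest Δλ = 30.0° (east) — does not cross 180°.
Leg 4: +40.0° → -165.2°, shortest Δλ = 154.8° (east) — crosses 180°.
Total crossings: 2.

2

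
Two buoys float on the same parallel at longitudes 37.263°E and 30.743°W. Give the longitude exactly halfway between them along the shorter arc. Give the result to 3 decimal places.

Signed shortest Δλ from +37.263° to -30.743° is -68.006°.
Midpoint longitude = +37.263° + (-68.006°)/2 = +37.263° − 34.003° = +3.260°.

3.260°E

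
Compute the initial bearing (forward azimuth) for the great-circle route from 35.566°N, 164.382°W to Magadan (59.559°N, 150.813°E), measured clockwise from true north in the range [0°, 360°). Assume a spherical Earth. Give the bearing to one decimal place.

Δλ = 150.813 − -164.382 = 315.195°; wrapped into (−180°, 180°]: -44.805°.
θ = atan2( sin Δλ · cos φ₂ , cos φ₁ · sin φ₂ − sin φ₁ · cos φ₂ · cos Δλ )
  = atan2(-0.35703, 0.49223) = -35.955° → normalised to [0°, 360°): 324.045°.

324.0°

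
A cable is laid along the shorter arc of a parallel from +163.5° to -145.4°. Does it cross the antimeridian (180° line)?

Yes

Naïve |-145.4 − 163.5| = 308.9° > 180°, so the shorter arc goes the other way round — across 180°.
Signed shortest Δλ = ((-145.4 − 163.5 + 180) mod 360) − 180 = 51.1°.
Going east by 51.1° from +163.5° passes through 180° before reaching -145.4°.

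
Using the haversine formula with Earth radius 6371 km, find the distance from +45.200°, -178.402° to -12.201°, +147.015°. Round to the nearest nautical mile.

3924 nmi

Δλ = 147.015 − -178.402 = 325.417°; wrapped into (−180°, 180°]: -34.583°.
Δφ = -12.201 − 45.200 = -57.401°.
a = sin²(Δφ/2) + cos φ₁ · cos φ₂ · sin²(Δλ/2) = 0.291469.
c = 2·atan2(√a, √(1−a)) = 1.14058 rad → d = 6371·c ≈ 7266.67 km ≈ 3923.69 nmi.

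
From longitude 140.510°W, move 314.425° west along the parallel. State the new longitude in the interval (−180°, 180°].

94.935°W

Start at -140.510°; shift −314.425° → -454.935°.
-454.935° lies outside (−180°, 180°]; add 360° → -94.935°.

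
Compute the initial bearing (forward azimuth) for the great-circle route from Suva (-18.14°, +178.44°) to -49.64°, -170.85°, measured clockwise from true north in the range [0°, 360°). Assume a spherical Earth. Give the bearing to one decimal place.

167.1°

Δλ = -170.85 − 178.44 = -349.29°; wrapped into (−180°, 180°]: 10.71°.
θ = atan2( sin Δλ · cos φ₂ , cos φ₁ · sin φ₂ − sin φ₁ · cos φ₂ · cos Δλ )
  = atan2(0.12035, -0.52601) = 167.113° → normalised to [0°, 360°): 167.113°.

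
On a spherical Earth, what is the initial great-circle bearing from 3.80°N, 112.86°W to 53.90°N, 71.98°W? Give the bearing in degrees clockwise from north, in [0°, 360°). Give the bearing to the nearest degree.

Δλ = -71.98 − -112.86 = 40.88°.
θ = atan2( sin Δλ · cos φ₂ , cos φ₁ · sin φ₂ − sin φ₁ · cos φ₂ · cos Δλ )
  = atan2(0.38562, 0.77669) = 26.404° → normalised to [0°, 360°): 26.404°.

26°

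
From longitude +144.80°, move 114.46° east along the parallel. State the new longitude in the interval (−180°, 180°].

-100.74°

Start at +144.80°; shift +114.46° → +259.26°.
+259.26° lies outside (−180°, 180°]; subtract 360° → -100.74°.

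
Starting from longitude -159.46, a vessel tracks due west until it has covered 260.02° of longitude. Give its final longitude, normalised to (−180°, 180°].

Start at -159.46°; shift −260.02° → -419.48°.
-419.48° lies outside (−180°, 180°]; add 360° → -59.48°.

-59.48°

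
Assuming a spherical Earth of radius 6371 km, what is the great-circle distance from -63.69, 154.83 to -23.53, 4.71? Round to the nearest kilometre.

9972 km

Δλ = 4.71 − 154.83 = -150.12°.
Δφ = -23.53 − -63.69 = 40.16°.
a = sin²(Δφ/2) + cos φ₁ · cos φ₂ · sin²(Δλ/2) = 0.497241.
c = 2·atan2(√a, √(1−a)) = 1.56528 rad → d = 6371·c ≈ 9972.39 km.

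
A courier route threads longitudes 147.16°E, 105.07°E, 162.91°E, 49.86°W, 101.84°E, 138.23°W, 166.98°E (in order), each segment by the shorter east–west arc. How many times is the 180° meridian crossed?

3

Leg 1: +147.16° → +105.07°, shortest Δλ = -42.09° (west) — does not cross 180°.
Leg 2: +105.07° → +162.91°, shortest Δλ = 57.84° (east) — does not cross 180°.
Leg 3: +162.91° → -49.86°, shortest Δλ = 147.23° (east) — crosses 180°.
Leg 4: -49.86° → +101.84°, shortest Δλ = 151.7° (east) — does not cross 180°.
Leg 5: +101.84° → -138.23°, shortest Δλ = 119.93° (east) — crosses 180°.
Leg 6: -138.23° → +166.98°, shortest Δλ = -54.79° (west) — crosses 180°.
Total crossings: 3.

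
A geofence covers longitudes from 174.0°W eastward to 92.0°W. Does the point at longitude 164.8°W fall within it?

Yes

Band width going east from -174.0° to -92.0°: ((-92.0 − -174.0) mod 360) = 82.0°.
Offset of -164.8° east of the west edge: ((-164.8 − -174.0) mod 360) = 9.2°.
9.2° ≤ 82.0° ⇒ inside.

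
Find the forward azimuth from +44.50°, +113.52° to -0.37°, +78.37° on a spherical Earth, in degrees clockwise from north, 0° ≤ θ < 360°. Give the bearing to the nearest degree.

225°

Δλ = 78.37 − 113.52 = -35.15°.
θ = atan2( sin Δλ · cos φ₂ , cos φ₁ · sin φ₂ − sin φ₁ · cos φ₂ · cos Δλ )
  = atan2(-0.57571, -0.57769) = -135.099° → normalised to [0°, 360°): 224.901°.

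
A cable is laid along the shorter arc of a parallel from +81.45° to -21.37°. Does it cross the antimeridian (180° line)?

No

Signed shortest Δλ = ((-21.37 − 81.45 + 180) mod 360) − 180 = -102.82°.
Going west by 102.82° from +81.45° reaches -21.37° without touching 180°.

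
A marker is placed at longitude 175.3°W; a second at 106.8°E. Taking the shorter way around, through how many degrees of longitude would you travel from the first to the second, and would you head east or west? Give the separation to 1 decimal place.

77.9° west

Raw difference: 106.8 − -175.3 = 282.1°.
Normalise into (−180°, 180°]: 282.1° − 360° = -77.9°.
Negative ⇒ the second point lies to the west; separation 77.9°.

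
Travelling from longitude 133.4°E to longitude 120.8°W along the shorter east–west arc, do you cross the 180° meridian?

Yes

Naïve |-120.8 − 133.4| = 254.2° > 180°, so the shorter arc goes the other way round — across 180°.
Signed shortest Δλ = ((-120.8 − 133.4 + 180) mod 360) − 180 = 105.8°.
Going east by 105.8° from +133.4° passes through 180° before reaching -120.8°.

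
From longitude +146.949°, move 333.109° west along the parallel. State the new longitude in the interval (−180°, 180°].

Start at +146.949°; shift −333.109° → -186.160°.
-186.160° lies outside (−180°, 180°]; add 360° → +173.840°.

+173.840°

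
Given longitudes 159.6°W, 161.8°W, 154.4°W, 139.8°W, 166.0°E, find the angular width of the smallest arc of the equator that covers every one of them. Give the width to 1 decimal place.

54.2°

Sort the longitudes: -161.8°, -159.6°, -154.4°, -139.8°, +166.0°.
Eastward gaps between consecutive values (wrapping around): 2.2°, 5.2°, 14.6°, 305.8°, 32.2°.
Largest gap = 305.8° ⇒ minimal covering band is its complement: 360° − 305.8° = 54.2°.
Band runs from +166.0° eastward to -139.8°, crossing the antimeridian.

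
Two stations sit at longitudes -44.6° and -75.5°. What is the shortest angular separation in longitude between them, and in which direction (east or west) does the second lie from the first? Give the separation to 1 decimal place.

30.9° west

Raw difference: -75.5 − -44.6 = -30.9°.
Normalise into (−180°, 180°]: -30.9° stays -30.9°.
Negative ⇒ the second point lies to the west; separation 30.9°.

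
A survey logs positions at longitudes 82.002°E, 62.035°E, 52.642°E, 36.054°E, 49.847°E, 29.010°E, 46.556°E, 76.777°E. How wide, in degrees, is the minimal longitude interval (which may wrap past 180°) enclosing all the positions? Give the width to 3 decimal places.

52.992°

Sort the longitudes: +29.010°, +36.054°, +46.556°, +49.847°, +52.642°, +62.035°, +76.777°, +82.002°.
Eastward gaps between consecutive values (wrapping around): 7.044°, 10.502°, 3.291°, 2.795°, 9.393°, 14.742°, 5.225°, 307.008°.
Largest gap = 307.008° ⇒ minimal covering band is its complement: 360° − 307.008° = 52.992°.
Band runs from +29.010° eastward to +82.002°.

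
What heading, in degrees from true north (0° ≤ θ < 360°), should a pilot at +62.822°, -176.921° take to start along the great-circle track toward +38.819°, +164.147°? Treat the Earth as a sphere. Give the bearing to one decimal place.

Δλ = 164.147 − -176.921 = 341.068°; wrapped into (−180°, 180°]: -18.932°.
θ = atan2( sin Δλ · cos φ₂ , cos φ₁ · sin φ₂ − sin φ₁ · cos φ₂ · cos Δλ )
  = atan2(-0.25279, -0.36929) = -145.608° → normalised to [0°, 360°): 214.392°.

214.4°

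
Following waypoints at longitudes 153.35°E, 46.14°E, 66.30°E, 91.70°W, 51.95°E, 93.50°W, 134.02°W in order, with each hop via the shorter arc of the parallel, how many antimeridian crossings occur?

Leg 1: +153.35° → +46.14°, shortest Δλ = -107.21° (west) — does not cross 180°.
Leg 2: +46.14° → +66.30°, shortest Δλ = 20.16° (east) — does not cross 180°.
Leg 3: +66.30° → -91.70°, shortest Δλ = -158.0° (west) — does not cross 180°.
Leg 4: -91.70° → +51.95°, shortest Δλ = 143.65° (east) — does not cross 180°.
Leg 5: +51.95° → -93.50°, shortest Δλ = -145.45° (west) — does not cross 180°.
Leg 6: -93.50° → -134.02°, shortest Δλ = -40.52° (west) — does not cross 180°.
Total crossings: 0.

0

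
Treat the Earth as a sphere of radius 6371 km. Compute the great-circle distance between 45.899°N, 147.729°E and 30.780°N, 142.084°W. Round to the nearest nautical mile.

3317 nmi

Δλ = -142.084 − 147.729 = -289.813°; wrapped into (−180°, 180°]: 70.187°.
Δφ = 30.780 − 45.899 = -15.119°.
a = sin²(Δφ/2) + cos φ₁ · cos φ₂ · sin²(Δλ/2) = 0.214926.
c = 2·atan2(√a, √(1−a)) = 0.96411 rad → d = 6371·c ≈ 6142.35 km ≈ 3316.60 nmi.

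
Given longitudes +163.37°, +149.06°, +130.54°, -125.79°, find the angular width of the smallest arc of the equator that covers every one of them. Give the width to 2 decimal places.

Sort the longitudes: -125.79°, +130.54°, +149.06°, +163.37°.
Eastward gaps between consecutive values (wrapping around): 256.33°, 18.52°, 14.31°, 70.84°.
Largest gap = 256.33° ⇒ minimal covering band is its complement: 360° − 256.33° = 103.67°.
Band runs from +130.54° eastward to -125.79°, crossing the antimeridian.

103.67°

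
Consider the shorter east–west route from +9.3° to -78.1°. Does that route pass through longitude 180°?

No

Signed shortest Δλ = ((-78.1 − 9.3 + 180) mod 360) − 180 = -87.4°.
Going west by 87.4° from +9.3° reaches -78.1° without touching 180°.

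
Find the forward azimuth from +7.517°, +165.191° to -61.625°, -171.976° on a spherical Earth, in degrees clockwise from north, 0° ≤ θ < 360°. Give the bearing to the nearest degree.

Δλ = -171.976 − 165.191 = -337.167°; wrapped into (−180°, 180°]: 22.833°.
θ = atan2( sin Δλ · cos φ₂ , cos φ₁ · sin φ₂ − sin φ₁ · cos φ₂ · cos Δλ )
  = atan2(0.18442, -0.92959) = 168.779° → normalised to [0°, 360°): 168.779°.

169°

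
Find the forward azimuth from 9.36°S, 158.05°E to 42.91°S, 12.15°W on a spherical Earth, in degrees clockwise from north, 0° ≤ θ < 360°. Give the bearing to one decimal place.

189.0°

Δλ = -12.15 − 158.05 = -170.20°.
θ = atan2( sin Δλ · cos φ₂ , cos φ₁ · sin φ₂ − sin φ₁ · cos φ₂ · cos Δλ )
  = atan2(-0.12467, -0.78917) = -171.023° → normalised to [0°, 360°): 188.977°.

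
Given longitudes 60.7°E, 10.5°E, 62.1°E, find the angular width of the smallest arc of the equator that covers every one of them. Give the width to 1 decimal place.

51.6°

Sort the longitudes: +10.5°, +60.7°, +62.1°.
Eastward gaps between consecutive values (wrapping around): 50.2°, 1.4°, 308.4°.
Largest gap = 308.4° ⇒ minimal covering band is its complement: 360° − 308.4° = 51.6°.
Band runs from +10.5° eastward to +62.1°.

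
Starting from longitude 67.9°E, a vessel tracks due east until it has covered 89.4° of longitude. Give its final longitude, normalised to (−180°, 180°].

Start at +67.9°; shift +89.4° → +157.3°.
+157.3° already lies in (−180°, 180°].

157.3°E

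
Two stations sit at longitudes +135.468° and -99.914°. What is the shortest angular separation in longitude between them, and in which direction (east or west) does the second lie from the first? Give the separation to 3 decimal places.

Raw difference: -99.914 − 135.468 = -235.382°.
Normalise into (−180°, 180°]: -235.382° + 360° = 124.618°.
Positive ⇒ the second point lies to the east; separation 124.618°.

124.618° east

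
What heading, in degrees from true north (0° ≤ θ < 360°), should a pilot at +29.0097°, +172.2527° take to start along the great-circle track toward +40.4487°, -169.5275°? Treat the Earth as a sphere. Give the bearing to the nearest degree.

48°

Δλ = -169.5275 − 172.2527 = -341.7802°; wrapped into (−180°, 180°]: 18.2198°.
θ = atan2( sin Δλ · cos φ₂ , cos φ₁ · sin φ₂ − sin φ₁ · cos φ₂ · cos Δλ )
  = atan2(0.23793, 0.21683) = 47.657° → normalised to [0°, 360°): 47.657°.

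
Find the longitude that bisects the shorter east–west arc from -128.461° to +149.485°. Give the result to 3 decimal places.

Signed shortest Δλ from -128.461° to +149.485° is -82.054°.
Midpoint longitude = -128.461° + (-82.054°)/2 = -128.461° − 41.027° = -169.488°.
(The naïve average (-128.461 + +149.485)/2 = 10.512° is on the wrong side of the globe.)

-169.488°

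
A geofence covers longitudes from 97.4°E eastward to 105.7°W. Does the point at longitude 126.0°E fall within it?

Band width going east from +97.4° to -105.7°: ((-105.7 − 97.4) mod 360) = 156.9°.
Offset of +126.0° east of the west edge: ((126.0 − 97.4) mod 360) = 28.6°.
28.6° ≤ 156.9° ⇒ inside.

Yes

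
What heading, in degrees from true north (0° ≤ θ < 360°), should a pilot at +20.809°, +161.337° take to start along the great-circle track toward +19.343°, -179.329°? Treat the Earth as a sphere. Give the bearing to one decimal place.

91.2°

Δλ = -179.329 − 161.337 = -340.666°; wrapped into (−180°, 180°]: 19.334°.
θ = atan2( sin Δλ · cos φ₂ , cos φ₁ · sin φ₂ − sin φ₁ · cos φ₂ · cos Δλ )
  = atan2(0.31239, -0.00668) = 91.225° → normalised to [0°, 360°): 91.225°.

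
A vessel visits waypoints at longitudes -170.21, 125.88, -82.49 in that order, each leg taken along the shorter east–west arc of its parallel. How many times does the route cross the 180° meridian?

2

Leg 1: -170.21° → +125.88°, shortest Δλ = -63.91° (west) — crosses 180°.
Leg 2: +125.88° → -82.49°, shortest Δλ = 151.63° (east) — crosses 180°.
Total crossings: 2.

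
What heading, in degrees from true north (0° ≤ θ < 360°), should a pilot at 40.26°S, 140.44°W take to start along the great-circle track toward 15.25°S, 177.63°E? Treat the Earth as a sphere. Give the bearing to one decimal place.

292.2°

Δλ = 177.63 − -140.44 = 318.07°; wrapped into (−180°, 180°]: -41.93°.
θ = atan2( sin Δλ · cos φ₂ , cos φ₁ · sin φ₂ − sin φ₁ · cos φ₂ · cos Δλ )
  = atan2(-0.64469, 0.26314) = -67.797° → normalised to [0°, 360°): 292.203°.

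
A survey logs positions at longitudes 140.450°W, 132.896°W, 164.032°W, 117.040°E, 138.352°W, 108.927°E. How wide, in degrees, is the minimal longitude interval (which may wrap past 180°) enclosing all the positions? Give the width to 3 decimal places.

Sort the longitudes: -164.032°, -140.450°, -138.352°, -132.896°, +108.927°, +117.040°.
Eastward gaps between consecutive values (wrapping around): 23.582°, 2.098°, 5.456°, 241.823°, 8.113°, 78.928°.
Largest gap = 241.823° ⇒ minimal covering band is its complement: 360° − 241.823° = 118.177°.
Band runs from +108.927° eastward to -132.896°, crossing the antimeridian.

118.177°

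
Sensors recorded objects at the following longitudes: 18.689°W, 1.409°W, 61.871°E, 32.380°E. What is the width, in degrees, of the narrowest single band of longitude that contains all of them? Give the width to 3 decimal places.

80.560°

Sort the longitudes: -18.689°, -1.409°, +32.380°, +61.871°.
Eastward gaps between consecutive values (wrapping around): 17.280°, 33.789°, 29.491°, 279.440°.
Largest gap = 279.440° ⇒ minimal covering band is its complement: 360° − 279.440° = 80.560°.
Band runs from -18.689° eastward to +61.871°.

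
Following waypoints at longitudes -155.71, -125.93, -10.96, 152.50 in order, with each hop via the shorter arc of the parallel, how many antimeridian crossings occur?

0

Leg 1: -155.71° → -125.93°, shortest Δλ = 29.78° (east) — does not cross 180°.
Leg 2: -125.93° → -10.96°, shortest Δλ = 114.97° (east) — does not cross 180°.
Leg 3: -10.96° → +152.50°, shortest Δλ = 163.46° (east) — does not cross 180°.
Total crossings: 0.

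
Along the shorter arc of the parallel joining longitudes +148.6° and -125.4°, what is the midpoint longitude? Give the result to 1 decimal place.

Signed shortest Δλ from +148.6° to -125.4° is +86.0°.
Midpoint longitude = +148.6° + (+86.0°)/2 = +148.6° + 43.0° = +191.6°.
Normalise into (−180°, 180°]: -168.4°.
(The naïve average (+148.6 + -125.4)/2 = 11.6° is on the wrong side of the globe.)

-168.4°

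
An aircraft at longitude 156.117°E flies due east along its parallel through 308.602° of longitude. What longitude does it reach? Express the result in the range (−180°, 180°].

Start at +156.117°; shift +308.602° → +464.719°.
+464.719° lies outside (−180°, 180°]; subtract 360° → +104.719°.

104.719°E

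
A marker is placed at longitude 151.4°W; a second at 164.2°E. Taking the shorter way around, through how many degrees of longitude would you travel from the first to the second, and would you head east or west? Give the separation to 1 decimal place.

Raw difference: 164.2 − -151.4 = 315.6°.
Normalise into (−180°, 180°]: 315.6° − 360° = -44.4°.
Negative ⇒ the second point lies to the west; separation 44.4°.

44.4° west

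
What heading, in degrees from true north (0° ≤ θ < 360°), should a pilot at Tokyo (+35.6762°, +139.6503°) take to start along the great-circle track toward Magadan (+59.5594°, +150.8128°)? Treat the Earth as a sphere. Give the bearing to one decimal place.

Δλ = 150.8128 − 139.6503 = 11.1625°.
θ = atan2( sin Δλ · cos φ₂ , cos φ₁ · sin φ₂ − sin φ₁ · cos φ₂ · cos Δλ )
  = atan2(0.09808, 0.41046) = 13.439° → normalised to [0°, 360°): 13.439°.

13.4°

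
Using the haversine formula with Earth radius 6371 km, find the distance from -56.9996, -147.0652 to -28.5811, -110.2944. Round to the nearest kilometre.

4263 km

Δλ = -110.2944 − -147.0652 = 36.7708°.
Δφ = -28.5811 − -56.9996 = 28.4185°.
a = sin²(Δφ/2) + cos φ₁ · cos φ₂ · sin²(Δλ/2) = 0.107832.
c = 2·atan2(√a, √(1−a)) = 0.66917 rad → d = 6371·c ≈ 4263.29 km.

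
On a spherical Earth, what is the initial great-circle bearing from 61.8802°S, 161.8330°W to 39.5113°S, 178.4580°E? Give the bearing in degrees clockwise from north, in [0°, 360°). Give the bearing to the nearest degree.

Δλ = 178.4580 − -161.8330 = 340.2910°; wrapped into (−180°, 180°]: -19.7090°.
θ = atan2( sin Δλ · cos φ₂ , cos φ₁ · sin φ₂ − sin φ₁ · cos φ₂ · cos Δλ )
  = atan2(-0.26018, 0.34071) = -37.367° → normalised to [0°, 360°): 322.633°.

323°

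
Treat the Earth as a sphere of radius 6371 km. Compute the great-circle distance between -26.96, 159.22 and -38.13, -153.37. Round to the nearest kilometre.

Δλ = -153.37 − 159.22 = -312.59°; wrapped into (−180°, 180°]: 47.41°.
Δφ = -38.13 − -26.96 = -11.17°.
a = sin²(Δφ/2) + cos φ₁ · cos φ₂ · sin²(Δλ/2) = 0.122792.
c = 2·atan2(√a, √(1−a)) = 0.71603 rad → d = 6371·c ≈ 4561.84 km.

4562 km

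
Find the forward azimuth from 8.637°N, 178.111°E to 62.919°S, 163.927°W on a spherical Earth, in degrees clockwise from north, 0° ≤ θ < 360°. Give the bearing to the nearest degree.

172°

Δλ = -163.927 − 178.111 = -342.038°; wrapped into (−180°, 180°]: 17.962°.
θ = atan2( sin Δλ · cos φ₂ , cos φ₁ · sin φ₂ − sin φ₁ · cos φ₂ · cos Δλ )
  = atan2(0.14039, -0.94530) = 171.552° → normalised to [0°, 360°): 171.552°.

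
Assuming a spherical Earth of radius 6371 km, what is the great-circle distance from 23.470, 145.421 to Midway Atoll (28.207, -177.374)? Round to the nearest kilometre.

3746 km

Δλ = -177.374 − 145.421 = -322.795°; wrapped into (−180°, 180°]: 37.205°.
Δφ = 28.207 − 23.470 = 4.737°.
a = sin²(Δφ/2) + cos φ₁ · cos φ₂ · sin²(Δλ/2) = 0.083966.
c = 2·atan2(√a, √(1−a)) = 0.58797 rad → d = 6371·c ≈ 3745.95 km.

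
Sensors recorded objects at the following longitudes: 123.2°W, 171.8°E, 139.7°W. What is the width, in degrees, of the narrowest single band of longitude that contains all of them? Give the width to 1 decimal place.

65.0°

Sort the longitudes: -139.7°, -123.2°, +171.8°.
Eastward gaps between consecutive values (wrapping around): 16.5°, 295.0°, 48.5°.
Largest gap = 295.0° ⇒ minimal covering band is its complement: 360° − 295.0° = 65.0°.
Band runs from +171.8° eastward to -123.2°, crossing the antimeridian.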